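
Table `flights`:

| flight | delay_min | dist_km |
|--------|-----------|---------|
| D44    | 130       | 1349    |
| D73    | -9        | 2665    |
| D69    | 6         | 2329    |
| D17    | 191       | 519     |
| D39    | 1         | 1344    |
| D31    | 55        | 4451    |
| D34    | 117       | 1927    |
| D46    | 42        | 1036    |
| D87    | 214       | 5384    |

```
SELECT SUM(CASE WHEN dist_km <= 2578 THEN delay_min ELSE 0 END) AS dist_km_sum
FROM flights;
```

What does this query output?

487

flight=D44: ✓ → 130
flight=D73: ✗
flight=D69: ✓ → 6
flight=D17: ✓ → 191
flight=D39: ✓ → 1
flight=D31: ✗
flight=D34: ✓ → 117
flight=D46: ✓ → 42
flight=D87: ✗
dist_km_sum = 130 + 6 + 191 + 1 + 117 + 42 = 487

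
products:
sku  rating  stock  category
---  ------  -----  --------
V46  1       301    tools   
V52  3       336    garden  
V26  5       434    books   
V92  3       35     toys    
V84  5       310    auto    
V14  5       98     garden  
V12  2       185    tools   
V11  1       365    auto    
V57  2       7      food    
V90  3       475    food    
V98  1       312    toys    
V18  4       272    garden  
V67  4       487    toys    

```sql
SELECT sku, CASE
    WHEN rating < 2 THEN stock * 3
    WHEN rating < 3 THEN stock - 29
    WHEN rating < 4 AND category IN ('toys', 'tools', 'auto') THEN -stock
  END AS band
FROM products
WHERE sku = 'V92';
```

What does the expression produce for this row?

sku = V92: rating=3, stock=35, category=toys.
rating < 2 → false
rating < 3 → false
rating < 4 AND category IN ('toys', 'tools', 'auto') → true → -35

-35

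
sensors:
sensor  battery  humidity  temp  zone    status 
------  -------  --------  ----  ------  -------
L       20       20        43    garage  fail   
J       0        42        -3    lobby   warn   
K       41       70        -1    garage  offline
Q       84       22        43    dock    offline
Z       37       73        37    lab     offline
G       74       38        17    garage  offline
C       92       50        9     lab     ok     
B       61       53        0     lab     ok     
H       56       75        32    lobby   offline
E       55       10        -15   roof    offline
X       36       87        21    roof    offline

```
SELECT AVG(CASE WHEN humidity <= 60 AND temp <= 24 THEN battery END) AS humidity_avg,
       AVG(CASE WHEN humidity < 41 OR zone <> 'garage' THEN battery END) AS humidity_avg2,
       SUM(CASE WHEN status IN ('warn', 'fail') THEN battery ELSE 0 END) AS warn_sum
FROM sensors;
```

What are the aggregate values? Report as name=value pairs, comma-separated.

[humidity_avg: humidity <= 60 AND temp <= 24]
sensor=L: ✗
sensor=J: ✓ → 0
sensor=K: ✗
sensor=Q: ✗
sensor=Z: ✗
sensor=G: ✓ → 74
sensor=C: ✓ → 92
sensor=B: ✓ → 61
sensor=H: ✗
sensor=E: ✓ → 55
sensor=X: ✗
humidity_avg = (0 + 74 + 92 + 61 + 55) / 5 = 56.4
—
[humidity_avg2: humidity < 41 OR zone <> 'garage']
sensor=L: ✓ → 20
sensor=J: ✓ → 0
sensor=K: ✗
sensor=Q: ✓ → 84
sensor=Z: ✓ → 37
sensor=G: ✓ → 74
sensor=C: ✓ → 92
sensor=B: ✓ → 61
sensor=H: ✓ → 56
sensor=E: ✓ → 55
sensor=X: ✓ → 36
humidity_avg2 = (20 + 0 + 84 + 37 + 74 + 92 + 61 + 56 + 55 + 36) / 10 = 51.5
—
[warn_sum: status IN ('warn', 'fail')]
sensor=L: ✓ → 20
sensor=J: ✓ → 0
sensor=K: ✗
sensor=Q: ✗
sensor=Z: ✗
sensor=G: ✗
sensor=C: ✗
sensor=B: ✗
sensor=H: ✗
sensor=E: ✗
sensor=X: ✗
warn_sum = 20

humidity_avg=56.4, humidity_avg2=51.5, warn_sum=20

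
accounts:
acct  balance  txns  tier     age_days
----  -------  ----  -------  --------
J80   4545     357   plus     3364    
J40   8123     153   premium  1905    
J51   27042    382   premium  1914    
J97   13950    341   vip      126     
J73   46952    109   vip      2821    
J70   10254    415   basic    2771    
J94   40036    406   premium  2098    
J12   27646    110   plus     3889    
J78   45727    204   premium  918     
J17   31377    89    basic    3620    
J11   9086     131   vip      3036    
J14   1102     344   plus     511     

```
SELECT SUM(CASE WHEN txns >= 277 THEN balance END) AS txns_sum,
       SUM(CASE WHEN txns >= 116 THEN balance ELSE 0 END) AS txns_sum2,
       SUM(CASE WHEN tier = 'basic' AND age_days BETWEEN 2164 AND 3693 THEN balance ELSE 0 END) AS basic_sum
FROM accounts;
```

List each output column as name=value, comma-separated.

txns_sum=96929, txns_sum2=159865, basic_sum=41631

[txns_sum: txns >= 277]
acct=J80: ✓ → 4545
acct=J40: ✗
acct=J51: ✓ → 27042
acct=J97: ✓ → 13950
acct=J73: ✗
acct=J70: ✓ → 10254
acct=J94: ✓ → 40036
acct=J12: ✗
acct=J78: ✗
acct=J17: ✗
acct=J11: ✗
acct=J14: ✓ → 1102
txns_sum = 4545 + 27042 + 13950 + 10254 + 40036 + 1102 = 96929
—
[txns_sum2: txns >= 116]
acct=J80: ✓ → 4545
acct=J40: ✓ → 8123
acct=J51: ✓ → 27042
acct=J97: ✓ → 13950
acct=J73: ✗
acct=J70: ✓ → 10254
acct=J94: ✓ → 40036
acct=J12: ✗
acct=J78: ✓ → 45727
acct=J17: ✗
acct=J11: ✓ → 9086
acct=J14: ✓ → 1102
txns_sum2 = 4545 + 8123 + 27042 + 13950 + 10254 + 40036 + 45727 + 9086 + 1102 = 159865
—
[basic_sum: tier = 'basic' AND age_days BETWEEN 2164 AND 3693]
acct=J80: ✗
acct=J40: ✗
acct=J51: ✗
acct=J97: ✗
acct=J73: ✗
acct=J70: ✓ → 10254
acct=J94: ✗
acct=J12: ✗
acct=J78: ✗
acct=J17: ✓ → 31377
acct=J11: ✗
acct=J14: ✗
basic_sum = 10254 + 31377 = 41631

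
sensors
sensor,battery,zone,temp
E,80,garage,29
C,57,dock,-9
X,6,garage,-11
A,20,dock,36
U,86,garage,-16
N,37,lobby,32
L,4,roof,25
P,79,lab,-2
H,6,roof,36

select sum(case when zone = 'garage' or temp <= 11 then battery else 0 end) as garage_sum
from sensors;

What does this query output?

sensor=E: ✓ → 80
sensor=C: ✓ → 57
sensor=X: ✓ → 6
sensor=A: ✗
sensor=U: ✓ → 86
sensor=N: ✗
sensor=L: ✗
sensor=P: ✓ → 79
sensor=H: ✗
garage_sum = 80 + 57 + 6 + 86 + 79 = 308

308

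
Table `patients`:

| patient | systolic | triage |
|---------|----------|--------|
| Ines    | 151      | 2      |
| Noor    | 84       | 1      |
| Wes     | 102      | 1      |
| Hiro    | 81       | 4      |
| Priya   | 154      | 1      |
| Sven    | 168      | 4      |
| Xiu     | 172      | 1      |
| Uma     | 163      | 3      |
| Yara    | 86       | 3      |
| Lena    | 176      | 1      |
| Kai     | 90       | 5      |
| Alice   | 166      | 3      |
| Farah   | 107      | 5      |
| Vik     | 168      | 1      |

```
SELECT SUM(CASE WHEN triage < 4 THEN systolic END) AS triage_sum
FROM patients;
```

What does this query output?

1422

patient=Ines: ✓ → 151
patient=Noor: ✓ → 84
patient=Wes: ✓ → 102
patient=Hiro: ✗
patient=Priya: ✓ → 154
patient=Sven: ✗
patient=Xiu: ✓ → 172
patient=Uma: ✓ → 163
patient=Yara: ✓ → 86
patient=Lena: ✓ → 176
patient=Kai: ✗
patient=Alice: ✓ → 166
patient=Farah: ✗
patient=Vik: ✓ → 168
triage_sum = 151 + 84 + 102 + 154 + 172 + 163 + 86 + 176 + 166 + 168 = 1422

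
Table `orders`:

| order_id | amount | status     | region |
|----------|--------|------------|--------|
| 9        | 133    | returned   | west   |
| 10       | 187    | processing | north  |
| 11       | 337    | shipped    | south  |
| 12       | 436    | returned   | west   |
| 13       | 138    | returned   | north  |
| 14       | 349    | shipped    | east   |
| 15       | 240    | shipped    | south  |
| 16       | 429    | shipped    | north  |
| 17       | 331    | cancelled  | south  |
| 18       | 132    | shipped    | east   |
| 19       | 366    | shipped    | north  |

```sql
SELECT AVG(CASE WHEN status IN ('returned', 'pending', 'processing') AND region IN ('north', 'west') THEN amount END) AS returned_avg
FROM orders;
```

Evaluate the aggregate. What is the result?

223.5

order_id=9: ✓ → 133
order_id=10: ✓ → 187
order_id=11: ✗
order_id=12: ✓ → 436
order_id=13: ✓ → 138
order_id=14: ✗
order_id=15: ✗
order_id=16: ✗
order_id=17: ✗
order_id=18: ✗
order_id=19: ✗
returned_avg = (133 + 187 + 436 + 138) / 4 = 223.5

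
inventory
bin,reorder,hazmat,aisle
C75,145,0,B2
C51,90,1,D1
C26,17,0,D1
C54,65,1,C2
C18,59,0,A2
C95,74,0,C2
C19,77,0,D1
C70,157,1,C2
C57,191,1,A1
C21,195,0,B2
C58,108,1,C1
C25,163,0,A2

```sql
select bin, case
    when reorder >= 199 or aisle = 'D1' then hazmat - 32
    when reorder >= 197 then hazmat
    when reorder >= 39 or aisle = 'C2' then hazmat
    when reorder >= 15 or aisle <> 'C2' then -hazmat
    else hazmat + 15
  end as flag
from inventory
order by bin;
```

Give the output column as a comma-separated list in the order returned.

0, -32, 0, 0, -32, -31, 1, 1, 1, 1, 0, 0

bin=C18: reorder >= 39 or aisle = 'C2' → 0
bin=C19: reorder >= 199 or aisle = 'D1' → -32
bin=C21: reorder >= 39 or aisle = 'C2' → 0
bin=C25: reorder >= 39 or aisle = 'C2' → 0
bin=C26: reorder >= 199 or aisle = 'D1' → -32
bin=C51: reorder >= 199 or aisle = 'D1' → -31
bin=C54: reorder >= 39 or aisle = 'C2' → 1
bin=C57: reorder >= 39 or aisle = 'C2' → 1
bin=C58: reorder >= 39 or aisle = 'C2' → 1
bin=C70: reorder >= 39 or aisle = 'C2' → 1
bin=C75: reorder >= 39 or aisle = 'C2' → 0
bin=C95: reorder >= 39 or aisle = 'C2' → 0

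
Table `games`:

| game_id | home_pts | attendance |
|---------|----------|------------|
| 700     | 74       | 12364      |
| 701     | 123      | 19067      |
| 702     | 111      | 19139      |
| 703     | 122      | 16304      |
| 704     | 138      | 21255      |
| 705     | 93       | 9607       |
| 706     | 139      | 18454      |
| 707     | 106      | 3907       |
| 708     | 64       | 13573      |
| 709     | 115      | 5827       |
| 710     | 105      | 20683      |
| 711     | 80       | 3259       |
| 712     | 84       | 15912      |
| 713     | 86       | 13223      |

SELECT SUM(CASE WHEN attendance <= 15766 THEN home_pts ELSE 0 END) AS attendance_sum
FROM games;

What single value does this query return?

game_id=700: ✓ → 74
game_id=701: ✗
game_id=702: ✗
game_id=703: ✗
game_id=704: ✗
game_id=705: ✓ → 93
game_id=706: ✗
game_id=707: ✓ → 106
game_id=708: ✓ → 64
game_id=709: ✓ → 115
game_id=710: ✗
game_id=711: ✓ → 80
game_id=712: ✗
game_id=713: ✓ → 86
attendance_sum = 74 + 93 + 106 + 64 + 115 + 80 + 86 = 618

618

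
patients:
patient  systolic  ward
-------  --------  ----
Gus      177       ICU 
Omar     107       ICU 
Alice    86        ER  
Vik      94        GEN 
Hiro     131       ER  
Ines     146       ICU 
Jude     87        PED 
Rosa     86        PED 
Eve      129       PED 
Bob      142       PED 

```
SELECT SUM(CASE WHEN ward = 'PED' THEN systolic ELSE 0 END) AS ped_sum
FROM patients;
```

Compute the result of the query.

patient=Gus: ✗
patient=Omar: ✗
patient=Alice: ✗
patient=Vik: ✗
patient=Hiro: ✗
patient=Ines: ✗
patient=Jude: ✓ → 87
patient=Rosa: ✓ → 86
patient=Eve: ✓ → 129
patient=Bob: ✓ → 142
ped_sum = 87 + 86 + 129 + 142 = 444

444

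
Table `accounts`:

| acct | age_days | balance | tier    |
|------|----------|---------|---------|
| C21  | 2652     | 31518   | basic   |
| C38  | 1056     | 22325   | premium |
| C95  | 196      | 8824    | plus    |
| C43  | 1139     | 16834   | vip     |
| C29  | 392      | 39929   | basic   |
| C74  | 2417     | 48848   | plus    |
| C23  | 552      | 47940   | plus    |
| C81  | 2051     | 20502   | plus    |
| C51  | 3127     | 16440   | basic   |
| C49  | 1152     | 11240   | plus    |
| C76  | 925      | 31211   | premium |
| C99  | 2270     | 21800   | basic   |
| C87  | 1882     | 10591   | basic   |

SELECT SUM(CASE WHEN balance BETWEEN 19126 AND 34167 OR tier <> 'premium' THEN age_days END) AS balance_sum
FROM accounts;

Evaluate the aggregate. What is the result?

19811

acct=C21: ✓ → 2652
acct=C38: ✓ → 1056
acct=C95: ✓ → 196
acct=C43: ✓ → 1139
acct=C29: ✓ → 392
acct=C74: ✓ → 2417
acct=C23: ✓ → 552
acct=C81: ✓ → 2051
acct=C51: ✓ → 3127
acct=C49: ✓ → 1152
acct=C76: ✓ → 925
acct=C99: ✓ → 2270
acct=C87: ✓ → 1882
balance_sum = 2652 + 1056 + 196 + 1139 + 392 + 2417 + 552 + 2051 + 3127 + 1152 + 925 + 2270 + 1882 = 19811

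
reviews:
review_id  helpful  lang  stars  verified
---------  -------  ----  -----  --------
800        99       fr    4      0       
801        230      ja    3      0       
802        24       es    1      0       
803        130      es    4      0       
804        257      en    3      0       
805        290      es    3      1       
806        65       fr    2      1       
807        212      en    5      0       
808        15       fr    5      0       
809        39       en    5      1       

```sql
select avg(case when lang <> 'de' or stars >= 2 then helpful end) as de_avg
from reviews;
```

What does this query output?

136.1

review_id=800: ✓ → 99
review_id=801: ✓ → 230
review_id=802: ✓ → 24
review_id=803: ✓ → 130
review_id=804: ✓ → 257
review_id=805: ✓ → 290
review_id=806: ✓ → 65
review_id=807: ✓ → 212
review_id=808: ✓ → 15
review_id=809: ✓ → 39
de_avg = (99 + 230 + 24 + 130 + 257 + 290 + 65 + 212 + 15 + 39) / 10 = 136.1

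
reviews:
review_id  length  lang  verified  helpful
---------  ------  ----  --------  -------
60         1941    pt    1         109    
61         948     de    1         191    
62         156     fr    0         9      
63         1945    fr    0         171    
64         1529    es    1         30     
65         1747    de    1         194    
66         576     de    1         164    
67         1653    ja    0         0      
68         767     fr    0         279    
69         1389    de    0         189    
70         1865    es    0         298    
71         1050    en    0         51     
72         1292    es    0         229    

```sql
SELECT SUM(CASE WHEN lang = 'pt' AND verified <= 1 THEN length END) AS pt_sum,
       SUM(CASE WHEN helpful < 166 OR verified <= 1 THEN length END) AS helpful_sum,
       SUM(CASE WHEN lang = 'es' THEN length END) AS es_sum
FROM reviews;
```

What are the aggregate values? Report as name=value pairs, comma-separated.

pt_sum=1941, helpful_sum=16858, es_sum=4686

[pt_sum: lang = 'pt' AND verified <= 1]
review_id=60: ✓ → 1941
review_id=61: ✗
review_id=62: ✗
review_id=63: ✗
review_id=64: ✗
review_id=65: ✗
review_id=66: ✗
review_id=67: ✗
review_id=68: ✗
review_id=69: ✗
review_id=70: ✗
review_id=71: ✗
review_id=72: ✗
pt_sum = 1941
—
[helpful_sum: helpful < 166 OR verified <= 1]
review_id=60: ✓ → 1941
review_id=61: ✓ → 948
review_id=62: ✓ → 156
review_id=63: ✓ → 1945
review_id=64: ✓ → 1529
review_id=65: ✓ → 1747
review_id=66: ✓ → 576
review_id=67: ✓ → 1653
review_id=68: ✓ → 767
review_id=69: ✓ → 1389
review_id=70: ✓ → 1865
review_id=71: ✓ → 1050
review_id=72: ✓ → 1292
helpful_sum = 1941 + 948 + 156 + 1945 + 1529 + 1747 + 576 + 1653 + 767 + 1389 + 1865 + 1050 + 1292 = 16858
—
[es_sum: lang = 'es']
review_id=60: ✗
review_id=61: ✗
review_id=62: ✗
review_id=63: ✗
review_id=64: ✓ → 1529
review_id=65: ✗
review_id=66: ✗
review_id=67: ✗
review_id=68: ✗
review_id=69: ✗
review_id=70: ✓ → 1865
review_id=71: ✗
review_id=72: ✓ → 1292
es_sum = 1529 + 1865 + 1292 = 4686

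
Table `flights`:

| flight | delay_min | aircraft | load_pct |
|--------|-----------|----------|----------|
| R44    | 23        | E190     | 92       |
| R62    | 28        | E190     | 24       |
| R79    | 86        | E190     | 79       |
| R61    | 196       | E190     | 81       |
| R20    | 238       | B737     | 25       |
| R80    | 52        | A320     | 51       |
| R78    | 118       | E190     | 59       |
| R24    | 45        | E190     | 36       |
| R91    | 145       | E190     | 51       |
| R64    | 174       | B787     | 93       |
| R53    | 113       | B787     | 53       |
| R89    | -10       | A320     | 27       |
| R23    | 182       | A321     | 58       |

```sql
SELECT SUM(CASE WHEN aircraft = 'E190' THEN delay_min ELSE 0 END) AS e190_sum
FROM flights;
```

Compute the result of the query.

flight=R44: ✓ → 23
flight=R62: ✓ → 28
flight=R79: ✓ → 86
flight=R61: ✓ → 196
flight=R20: ✗
flight=R80: ✗
flight=R78: ✓ → 118
flight=R24: ✓ → 45
flight=R91: ✓ → 145
flight=R64: ✗
flight=R53: ✗
flight=R89: ✗
flight=R23: ✗
e190_sum = 23 + 28 + 86 + 196 + 118 + 45 + 145 = 641

641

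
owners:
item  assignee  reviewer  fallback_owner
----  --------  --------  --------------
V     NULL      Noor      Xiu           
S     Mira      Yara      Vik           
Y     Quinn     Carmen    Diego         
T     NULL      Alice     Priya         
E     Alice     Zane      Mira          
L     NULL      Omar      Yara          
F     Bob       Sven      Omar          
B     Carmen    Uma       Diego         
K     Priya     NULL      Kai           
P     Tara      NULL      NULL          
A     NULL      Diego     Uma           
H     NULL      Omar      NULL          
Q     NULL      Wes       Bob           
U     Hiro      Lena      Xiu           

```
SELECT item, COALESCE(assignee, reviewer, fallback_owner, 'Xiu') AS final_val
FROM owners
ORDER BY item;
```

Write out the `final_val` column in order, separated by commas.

item=A: assignee=NULL, reviewer=Diego → Diego
item=B: assignee=Carmen → Carmen
item=E: assignee=Alice → Alice
item=F: assignee=Bob → Bob
item=H: assignee=NULL, reviewer=Omar → Omar
item=K: assignee=Priya → Priya
item=L: assignee=NULL, reviewer=Omar → Omar
item=P: assignee=Tara → Tara
item=Q: assignee=NULL, reviewer=Wes → Wes
item=S: assignee=Mira → Mira
item=T: assignee=NULL, reviewer=Alice → Alice
item=U: assignee=Hiro → Hiro
item=V: assignee=NULL, reviewer=Noor → Noor
item=Y: assignee=Quinn → Quinn

Diego, Carmen, Alice, Bob, Omar, Priya, Omar, Tara, Wes, Mira, Alice, Hiro, Noor, Quinn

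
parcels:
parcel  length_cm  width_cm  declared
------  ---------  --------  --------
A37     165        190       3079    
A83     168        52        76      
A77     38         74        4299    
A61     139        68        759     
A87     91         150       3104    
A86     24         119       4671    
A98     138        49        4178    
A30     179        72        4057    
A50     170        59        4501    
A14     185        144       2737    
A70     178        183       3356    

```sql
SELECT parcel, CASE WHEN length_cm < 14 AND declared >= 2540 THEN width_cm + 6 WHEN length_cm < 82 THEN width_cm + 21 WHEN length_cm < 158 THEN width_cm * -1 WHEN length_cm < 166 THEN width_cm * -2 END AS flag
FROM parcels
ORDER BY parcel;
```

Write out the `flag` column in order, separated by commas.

NULL, NULL, -380, NULL, -68, NULL, 95, NULL, 140, -150, -49

parcel=A14: (no match → NULL) → NULL
parcel=A30: (no match → NULL) → NULL
parcel=A37: length_cm < 166 → -380
parcel=A50: (no match → NULL) → NULL
parcel=A61: length_cm < 158 → -68
parcel=A70: (no match → NULL) → NULL
parcel=A77: length_cm < 82 → 95
parcel=A83: (no match → NULL) → NULL
parcel=A86: length_cm < 82 → 140
parcel=A87: length_cm < 158 → -150
parcel=A98: length_cm < 158 → -49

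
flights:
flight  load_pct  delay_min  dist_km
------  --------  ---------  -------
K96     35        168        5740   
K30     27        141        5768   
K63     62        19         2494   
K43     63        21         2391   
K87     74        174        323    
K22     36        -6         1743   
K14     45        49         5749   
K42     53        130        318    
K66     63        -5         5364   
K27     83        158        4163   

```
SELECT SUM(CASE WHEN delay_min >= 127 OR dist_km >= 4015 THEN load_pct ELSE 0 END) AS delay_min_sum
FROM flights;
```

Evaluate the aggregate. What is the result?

flight=K96: ✓ → 35
flight=K30: ✓ → 27
flight=K63: ✗
flight=K43: ✗
flight=K87: ✓ → 74
flight=K22: ✗
flight=K14: ✓ → 45
flight=K42: ✓ → 53
flight=K66: ✓ → 63
flight=K27: ✓ → 83
delay_min_sum = 35 + 27 + 74 + 45 + 53 + 63 + 83 = 380

380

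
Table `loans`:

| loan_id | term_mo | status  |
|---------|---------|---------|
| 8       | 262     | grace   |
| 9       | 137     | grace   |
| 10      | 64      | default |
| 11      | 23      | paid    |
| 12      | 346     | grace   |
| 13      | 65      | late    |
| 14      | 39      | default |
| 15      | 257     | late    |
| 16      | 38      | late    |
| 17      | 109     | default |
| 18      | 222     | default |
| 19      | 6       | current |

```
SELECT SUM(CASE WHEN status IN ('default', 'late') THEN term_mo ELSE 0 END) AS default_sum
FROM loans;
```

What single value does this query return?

loan_id=8: ✗
loan_id=9: ✗
loan_id=10: ✓ → 64
loan_id=11: ✗
loan_id=12: ✗
loan_id=13: ✓ → 65
loan_id=14: ✓ → 39
loan_id=15: ✓ → 257
loan_id=16: ✓ → 38
loan_id=17: ✓ → 109
loan_id=18: ✓ → 222
loan_id=19: ✗
default_sum = 64 + 65 + 39 + 257 + 38 + 109 + 222 = 794

794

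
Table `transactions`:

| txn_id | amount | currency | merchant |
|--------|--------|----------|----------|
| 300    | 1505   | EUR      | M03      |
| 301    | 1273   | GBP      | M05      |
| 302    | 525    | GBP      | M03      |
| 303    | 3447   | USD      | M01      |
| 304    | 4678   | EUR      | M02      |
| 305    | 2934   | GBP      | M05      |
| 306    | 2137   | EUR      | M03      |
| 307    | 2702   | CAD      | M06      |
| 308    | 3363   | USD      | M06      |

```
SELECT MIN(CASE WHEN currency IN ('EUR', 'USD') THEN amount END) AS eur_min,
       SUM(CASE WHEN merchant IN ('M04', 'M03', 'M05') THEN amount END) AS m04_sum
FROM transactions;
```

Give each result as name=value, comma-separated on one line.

[eur_min: currency IN ('EUR', 'USD')]
txn_id=300: ✓ → 1505
txn_id=301: ✗
txn_id=302: ✗
txn_id=303: ✓ → 3447
txn_id=304: ✓ → 4678
txn_id=305: ✗
txn_id=306: ✓ → 2137
txn_id=307: ✗
txn_id=308: ✓ → 3363
eur_min = MIN(1505, 3447, 4678, 2137, 3363) = 1505
—
[m04_sum: merchant IN ('M04', 'M03', 'M05')]
txn_id=300: ✓ → 1505
txn_id=301: ✓ → 1273
txn_id=302: ✓ → 525
txn_id=303: ✗
txn_id=304: ✗
txn_id=305: ✓ → 2934
txn_id=306: ✓ → 2137
txn_id=307: ✗
txn_id=308: ✗
m04_sum = 1505 + 1273 + 525 + 2934 + 2137 = 8374

eur_min=1505, m04_sum=8374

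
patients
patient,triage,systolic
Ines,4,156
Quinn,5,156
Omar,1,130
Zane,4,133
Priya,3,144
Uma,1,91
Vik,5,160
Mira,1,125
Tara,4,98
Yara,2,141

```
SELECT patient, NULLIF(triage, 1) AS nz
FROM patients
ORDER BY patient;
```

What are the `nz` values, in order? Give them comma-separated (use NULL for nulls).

4, NULL, NULL, 3, 5, 4, NULL, 5, 2, 4

patient=Ines: triage=4 vs 1: differ → 4
patient=Mira: triage=1 vs 1: equal → NULL
patient=Omar: triage=1 vs 1: equal → NULL
patient=Priya: triage=3 vs 1: differ → 3
patient=Quinn: triage=5 vs 1: differ → 5
patient=Tara: triage=4 vs 1: differ → 4
patient=Uma: triage=1 vs 1: equal → NULL
patient=Vik: triage=5 vs 1: differ → 5
patient=Yara: triage=2 vs 1: differ → 2
patient=Zane: triage=4 vs 1: differ → 4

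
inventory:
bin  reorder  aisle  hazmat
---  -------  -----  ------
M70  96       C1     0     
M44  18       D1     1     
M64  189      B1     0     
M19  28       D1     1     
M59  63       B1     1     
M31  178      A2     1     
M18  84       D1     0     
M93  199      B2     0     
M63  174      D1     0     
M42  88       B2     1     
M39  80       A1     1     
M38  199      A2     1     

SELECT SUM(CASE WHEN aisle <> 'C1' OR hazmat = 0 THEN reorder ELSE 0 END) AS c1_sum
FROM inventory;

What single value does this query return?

bin=M70: ✓ → 96
bin=M44: ✓ → 18
bin=M64: ✓ → 189
bin=M19: ✓ → 28
bin=M59: ✓ → 63
bin=M31: ✓ → 178
bin=M18: ✓ → 84
bin=M93: ✓ → 199
bin=M63: ✓ → 174
bin=M42: ✓ → 88
bin=M39: ✓ → 80
bin=M38: ✓ → 199
c1_sum = 96 + 18 + 189 + 28 + 63 + 178 + 84 + 199 + 174 + 88 + 80 + 199 = 1396

1396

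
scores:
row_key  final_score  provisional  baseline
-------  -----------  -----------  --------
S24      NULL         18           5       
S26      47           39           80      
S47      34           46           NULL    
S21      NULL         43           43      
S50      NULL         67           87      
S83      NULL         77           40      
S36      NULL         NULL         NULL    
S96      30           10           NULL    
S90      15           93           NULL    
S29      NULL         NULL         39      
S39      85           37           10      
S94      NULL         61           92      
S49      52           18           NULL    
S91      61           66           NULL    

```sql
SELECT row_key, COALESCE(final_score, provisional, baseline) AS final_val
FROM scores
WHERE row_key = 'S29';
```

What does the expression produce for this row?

row_key = S29: final_score=NULL, provisional=NULL, baseline=39.
final_score=NULL, provisional=NULL, baseline=39 → 39

39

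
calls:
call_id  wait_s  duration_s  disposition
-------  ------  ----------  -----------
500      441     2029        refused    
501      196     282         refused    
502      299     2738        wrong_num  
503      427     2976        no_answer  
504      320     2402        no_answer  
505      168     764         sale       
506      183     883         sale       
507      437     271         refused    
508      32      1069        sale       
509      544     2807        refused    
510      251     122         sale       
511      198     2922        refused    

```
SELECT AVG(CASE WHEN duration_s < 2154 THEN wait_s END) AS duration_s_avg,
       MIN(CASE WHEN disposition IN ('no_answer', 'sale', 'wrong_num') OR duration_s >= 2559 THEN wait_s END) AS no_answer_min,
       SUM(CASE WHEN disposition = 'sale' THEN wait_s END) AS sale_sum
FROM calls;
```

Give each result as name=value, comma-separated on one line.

duration_s_avg=244, no_answer_min=32, sale_sum=634

[duration_s_avg: duration_s < 2154]
call_id=500: ✓ → 441
call_id=501: ✓ → 196
call_id=502: ✗
call_id=503: ✗
call_id=504: ✗
call_id=505: ✓ → 168
call_id=506: ✓ → 183
call_id=507: ✓ → 437
call_id=508: ✓ → 32
call_id=509: ✗
call_id=510: ✓ → 251
call_id=511: ✗
duration_s_avg = (441 + 196 + 168 + 183 + 437 + 32 + 251) / 7 = 244
—
[no_answer_min: disposition IN ('no_answer', 'sale', 'wrong_num') OR duration_s >= 2559]
call_id=500: ✗
call_id=501: ✗
call_id=502: ✓ → 299
call_id=503: ✓ → 427
call_id=504: ✓ → 320
call_id=505: ✓ → 168
call_id=506: ✓ → 183
call_id=507: ✗
call_id=508: ✓ → 32
call_id=509: ✓ → 544
call_id=510: ✓ → 251
call_id=511: ✓ → 198
no_answer_min = MIN(299, 427, 320, 168, 183, 32, 544, 251, 198) = 32
—
[sale_sum: disposition = 'sale']
call_id=500: ✗
call_id=501: ✗
call_id=502: ✗
call_id=503: ✗
call_id=504: ✗
call_id=505: ✓ → 168
call_id=506: ✓ → 183
call_id=507: ✗
call_id=508: ✓ → 32
call_id=509: ✗
call_id=510: ✓ → 251
call_id=511: ✗
sale_sum = 168 + 183 + 32 + 251 = 634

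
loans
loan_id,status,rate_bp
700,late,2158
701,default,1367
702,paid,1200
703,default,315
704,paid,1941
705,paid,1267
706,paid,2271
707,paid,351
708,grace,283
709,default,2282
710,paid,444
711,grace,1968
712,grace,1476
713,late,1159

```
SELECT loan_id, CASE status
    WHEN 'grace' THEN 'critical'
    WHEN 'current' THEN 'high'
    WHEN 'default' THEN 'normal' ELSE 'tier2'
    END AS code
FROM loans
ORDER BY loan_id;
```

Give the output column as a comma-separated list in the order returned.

loan_id=700: ELSE → tier2
loan_id=701: status='default' → normal
loan_id=702: ELSE → tier2
loan_id=703: status='default' → normal
loan_id=704: ELSE → tier2
loan_id=705: ELSE → tier2
loan_id=706: ELSE → tier2
loan_id=707: ELSE → tier2
loan_id=708: status='grace' → critical
loan_id=709: status='default' → normal
loan_id=710: ELSE → tier2
loan_id=711: status='grace' → critical
loan_id=712: status='grace' → critical
loan_id=713: ELSE → tier2

tier2, normal, tier2, normal, tier2, tier2, tier2, tier2, critical, normal, tier2, critical, critical, tier2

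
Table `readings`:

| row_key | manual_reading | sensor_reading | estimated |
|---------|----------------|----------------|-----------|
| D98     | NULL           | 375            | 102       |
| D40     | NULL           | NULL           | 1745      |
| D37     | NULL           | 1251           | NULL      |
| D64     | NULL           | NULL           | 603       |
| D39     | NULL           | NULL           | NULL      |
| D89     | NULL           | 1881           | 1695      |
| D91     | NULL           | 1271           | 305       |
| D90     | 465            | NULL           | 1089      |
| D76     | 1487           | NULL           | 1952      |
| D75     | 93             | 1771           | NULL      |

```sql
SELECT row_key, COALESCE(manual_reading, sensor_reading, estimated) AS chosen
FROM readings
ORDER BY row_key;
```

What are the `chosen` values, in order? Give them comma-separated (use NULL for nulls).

1251, NULL, 1745, 603, 93, 1487, 1881, 465, 1271, 375

row_key=D37: manual_reading=NULL, sensor_reading=1251 → 1251
row_key=D39: manual_reading=NULL, sensor_reading=NULL, estimated=NULL (all NULL) → NULL
row_key=D40: manual_reading=NULL, sensor_reading=NULL, estimated=1745 → 1745
row_key=D64: manual_reading=NULL, sensor_reading=NULL, estimated=603 → 603
row_key=D75: manual_reading=93 → 93
row_key=D76: manual_reading=1487 → 1487
row_key=D89: manual_reading=NULL, sensor_reading=1881 → 1881
row_key=D90: manual_reading=465 → 465
row_key=D91: manual_reading=NULL, sensor_reading=1271 → 1271
row_key=D98: manual_reading=NULL, sensor_reading=375 → 375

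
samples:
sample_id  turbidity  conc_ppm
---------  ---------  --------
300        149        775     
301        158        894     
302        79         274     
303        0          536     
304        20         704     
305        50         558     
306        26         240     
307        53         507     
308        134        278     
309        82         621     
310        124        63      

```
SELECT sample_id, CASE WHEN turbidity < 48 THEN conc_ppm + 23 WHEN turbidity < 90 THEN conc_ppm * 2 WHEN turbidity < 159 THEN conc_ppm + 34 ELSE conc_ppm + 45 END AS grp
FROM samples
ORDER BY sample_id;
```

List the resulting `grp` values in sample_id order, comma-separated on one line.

809, 928, 548, 559, 727, 1116, 263, 1014, 312, 1242, 97

sample_id=300: turbidity < 159 → 809
sample_id=301: turbidity < 159 → 928
sample_id=302: turbidity < 90 → 548
sample_id=303: turbidity < 48 → 559
sample_id=304: turbidity < 48 → 727
sample_id=305: turbidity < 90 → 1116
sample_id=306: turbidity < 48 → 263
sample_id=307: turbidity < 90 → 1014
sample_id=308: turbidity < 159 → 312
sample_id=309: turbidity < 90 → 1242
sample_id=310: turbidity < 159 → 97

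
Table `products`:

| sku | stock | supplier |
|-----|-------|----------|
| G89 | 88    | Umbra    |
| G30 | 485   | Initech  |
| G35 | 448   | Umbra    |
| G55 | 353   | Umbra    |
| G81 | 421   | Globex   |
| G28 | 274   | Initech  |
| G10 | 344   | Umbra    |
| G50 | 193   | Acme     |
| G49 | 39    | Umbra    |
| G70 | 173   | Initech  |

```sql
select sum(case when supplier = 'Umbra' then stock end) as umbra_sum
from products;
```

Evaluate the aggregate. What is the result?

sku=G89: ✓ → 88
sku=G30: ✗
sku=G35: ✓ → 448
sku=G55: ✓ → 353
sku=G81: ✗
sku=G28: ✗
sku=G10: ✓ → 344
sku=G50: ✗
sku=G49: ✓ → 39
sku=G70: ✗
umbra_sum = 88 + 448 + 353 + 344 + 39 = 1272

1272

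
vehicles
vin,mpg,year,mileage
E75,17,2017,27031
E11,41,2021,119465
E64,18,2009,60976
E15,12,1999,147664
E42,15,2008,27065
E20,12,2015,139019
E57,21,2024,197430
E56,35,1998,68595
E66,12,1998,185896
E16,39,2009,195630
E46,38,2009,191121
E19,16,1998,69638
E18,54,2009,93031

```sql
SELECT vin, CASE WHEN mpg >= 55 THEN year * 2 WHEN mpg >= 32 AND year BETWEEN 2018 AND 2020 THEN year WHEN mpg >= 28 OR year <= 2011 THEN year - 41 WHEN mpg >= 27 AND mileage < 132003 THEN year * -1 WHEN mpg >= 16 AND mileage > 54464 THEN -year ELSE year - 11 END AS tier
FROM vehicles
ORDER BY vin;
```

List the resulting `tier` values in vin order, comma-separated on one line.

vin=E11: mpg >= 28 OR year <= 2011 → 1980
vin=E15: mpg >= 28 OR year <= 2011 → 1958
vin=E16: mpg >= 28 OR year <= 2011 → 1968
vin=E18: mpg >= 28 OR year <= 2011 → 1968
vin=E19: mpg >= 28 OR year <= 2011 → 1957
vin=E20: ELSE → 2004
vin=E42: mpg >= 28 OR year <= 2011 → 1967
vin=E46: mpg >= 28 OR year <= 2011 → 1968
vin=E56: mpg >= 28 OR year <= 2011 → 1957
vin=E57: mpg >= 16 AND mileage > 54464 → -2024
vin=E64: mpg >= 28 OR year <= 2011 → 1968
vin=E66: mpg >= 28 OR year <= 2011 → 1957
vin=E75: ELSE → 2006

1980, 1958, 1968, 1968, 1957, 2004, 1967, 1968, 1957, -2024, 1968, 1957, 2006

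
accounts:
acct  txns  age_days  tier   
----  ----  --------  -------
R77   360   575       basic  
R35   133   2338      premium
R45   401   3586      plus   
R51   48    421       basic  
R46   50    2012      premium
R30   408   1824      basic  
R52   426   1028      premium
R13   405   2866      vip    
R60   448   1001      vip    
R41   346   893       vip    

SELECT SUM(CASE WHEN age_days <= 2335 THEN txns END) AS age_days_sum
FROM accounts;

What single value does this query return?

2086

acct=R77: ✓ → 360
acct=R35: ✗
acct=R45: ✗
acct=R51: ✓ → 48
acct=R46: ✓ → 50
acct=R30: ✓ → 408
acct=R52: ✓ → 426
acct=R13: ✗
acct=R60: ✓ → 448
acct=R41: ✓ → 346
age_days_sum = 360 + 48 + 50 + 408 + 426 + 448 + 346 = 2086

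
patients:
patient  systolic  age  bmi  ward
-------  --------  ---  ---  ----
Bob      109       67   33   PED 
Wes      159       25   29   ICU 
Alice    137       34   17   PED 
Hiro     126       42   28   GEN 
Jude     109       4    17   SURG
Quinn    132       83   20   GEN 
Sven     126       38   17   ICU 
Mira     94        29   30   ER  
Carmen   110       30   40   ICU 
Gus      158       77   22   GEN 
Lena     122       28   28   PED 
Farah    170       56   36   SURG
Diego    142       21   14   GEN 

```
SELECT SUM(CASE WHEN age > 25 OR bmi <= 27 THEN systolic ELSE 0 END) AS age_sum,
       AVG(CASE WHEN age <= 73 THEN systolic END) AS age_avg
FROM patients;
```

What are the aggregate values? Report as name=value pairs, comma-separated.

[age_sum: age > 25 OR bmi <= 27]
patient=Bob: ✓ → 109
patient=Wes: ✗
patient=Alice: ✓ → 137
patient=Hiro: ✓ → 126
patient=Jude: ✓ → 109
patient=Quinn: ✓ → 132
patient=Sven: ✓ → 126
patient=Mira: ✓ → 94
patient=Carmen: ✓ → 110
patient=Gus: ✓ → 158
patient=Lena: ✓ → 122
patient=Farah: ✓ → 170
patient=Diego: ✓ → 142
age_sum = 109 + 137 + 126 + 109 + 132 + 126 + 94 + 110 + 158 + 122 + 170 + 142 = 1535
—
[age_avg: age <= 73]
patient=Bob: ✓ → 109
patient=Wes: ✓ → 159
patient=Alice: ✓ → 137
patient=Hiro: ✓ → 126
patient=Jude: ✓ → 109
patient=Quinn: ✗
patient=Sven: ✓ → 126
patient=Mira: ✓ → 94
patient=Carmen: ✓ → 110
patient=Gus: ✗
patient=Lena: ✓ → 122
patient=Farah: ✓ → 170
patient=Diego: ✓ → 142
age_avg = (109 + 159 + 137 + 126 + 109 + 126 + 94 + 110 + 122 + 170 + 142) / 11 = 127.6363636364

age_sum=1535, age_avg=127.6363636364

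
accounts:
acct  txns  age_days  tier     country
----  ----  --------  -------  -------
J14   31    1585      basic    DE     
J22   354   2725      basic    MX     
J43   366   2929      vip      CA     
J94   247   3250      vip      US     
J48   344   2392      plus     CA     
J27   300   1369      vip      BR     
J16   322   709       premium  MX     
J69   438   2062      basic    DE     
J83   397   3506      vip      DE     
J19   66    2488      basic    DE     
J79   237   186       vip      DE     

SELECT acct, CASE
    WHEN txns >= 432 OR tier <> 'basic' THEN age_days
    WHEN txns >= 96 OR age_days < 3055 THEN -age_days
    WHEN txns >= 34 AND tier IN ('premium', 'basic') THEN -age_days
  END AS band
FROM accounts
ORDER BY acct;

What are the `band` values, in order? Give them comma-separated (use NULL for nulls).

-1585, 709, -2488, -2725, 1369, 2929, 2392, 2062, 186, 3506, 3250

acct=J14: txns >= 96 OR age_days < 3055 → -1585
acct=J16: txns >= 432 OR tier <> 'basic' → 709
acct=J19: txns >= 96 OR age_days < 3055 → -2488
acct=J22: txns >= 96 OR age_days < 3055 → -2725
acct=J27: txns >= 432 OR tier <> 'basic' → 1369
acct=J43: txns >= 432 OR tier <> 'basic' → 2929
acct=J48: txns >= 432 OR tier <> 'basic' → 2392
acct=J69: txns >= 432 OR tier <> 'basic' → 2062
acct=J79: txns >= 432 OR tier <> 'basic' → 186
acct=J83: txns >= 432 OR tier <> 'basic' → 3506
acct=J94: txns >= 432 OR tier <> 'basic' → 3250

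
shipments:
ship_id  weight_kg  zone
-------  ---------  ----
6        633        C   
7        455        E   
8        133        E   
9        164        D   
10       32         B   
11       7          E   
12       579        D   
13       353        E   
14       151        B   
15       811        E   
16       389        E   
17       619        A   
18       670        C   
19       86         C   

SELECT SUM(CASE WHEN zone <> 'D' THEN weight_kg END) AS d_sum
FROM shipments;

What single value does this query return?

4339

ship_id=6: ✓ → 633
ship_id=7: ✓ → 455
ship_id=8: ✓ → 133
ship_id=9: ✗
ship_id=10: ✓ → 32
ship_id=11: ✓ → 7
ship_id=12: ✗
ship_id=13: ✓ → 353
ship_id=14: ✓ → 151
ship_id=15: ✓ → 811
ship_id=16: ✓ → 389
ship_id=17: ✓ → 619
ship_id=18: ✓ → 670
ship_id=19: ✓ → 86
d_sum = 633 + 455 + 133 + 32 + 7 + 353 + 151 + 811 + 389 + 619 + 670 + 86 = 4339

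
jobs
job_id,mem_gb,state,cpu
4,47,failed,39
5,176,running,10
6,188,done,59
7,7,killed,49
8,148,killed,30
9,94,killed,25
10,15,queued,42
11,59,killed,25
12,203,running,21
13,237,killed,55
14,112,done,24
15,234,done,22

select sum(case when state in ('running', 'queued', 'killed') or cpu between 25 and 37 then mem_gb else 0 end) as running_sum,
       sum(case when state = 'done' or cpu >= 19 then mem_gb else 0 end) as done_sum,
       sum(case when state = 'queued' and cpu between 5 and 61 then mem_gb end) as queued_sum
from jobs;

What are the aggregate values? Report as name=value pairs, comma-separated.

[running_sum: state in ('running', 'queued', 'killed') or cpu between 25 and 37]
job_id=4: ✗
job_id=5: ✓ → 176
job_id=6: ✗
job_id=7: ✓ → 7
job_id=8: ✓ → 148
job_id=9: ✓ → 94
job_id=10: ✓ → 15
job_id=11: ✓ → 59
job_id=12: ✓ → 203
job_id=13: ✓ → 237
job_id=14: ✗
job_id=15: ✗
running_sum = 176 + 7 + 148 + 94 + 15 + 59 + 203 + 237 = 939
—
[done_sum: state = 'done' or cpu >= 19]
job_id=4: ✓ → 47
job_id=5: ✗
job_id=6: ✓ → 188
job_id=7: ✓ → 7
job_id=8: ✓ → 148
job_id=9: ✓ → 94
job_id=10: ✓ → 15
job_id=11: ✓ → 59
job_id=12: ✓ → 203
job_id=13: ✓ → 237
job_id=14: ✓ → 112
job_id=15: ✓ → 234
done_sum = 47 + 188 + 7 + 148 + 94 + 15 + 59 + 203 + 237 + 112 + 234 = 1344
—
[queued_sum: state = 'queued' and cpu between 5 and 61]
job_id=4: ✗
job_id=5: ✗
job_id=6: ✗
job_id=7: ✗
job_id=8: ✗
job_id=9: ✗
job_id=10: ✓ → 15
job_id=11: ✗
job_id=12: ✗
job_id=13: ✗
job_id=14: ✗
job_id=15: ✗
queued_sum = 15

running_sum=939, done_sum=1344, queued_sum=15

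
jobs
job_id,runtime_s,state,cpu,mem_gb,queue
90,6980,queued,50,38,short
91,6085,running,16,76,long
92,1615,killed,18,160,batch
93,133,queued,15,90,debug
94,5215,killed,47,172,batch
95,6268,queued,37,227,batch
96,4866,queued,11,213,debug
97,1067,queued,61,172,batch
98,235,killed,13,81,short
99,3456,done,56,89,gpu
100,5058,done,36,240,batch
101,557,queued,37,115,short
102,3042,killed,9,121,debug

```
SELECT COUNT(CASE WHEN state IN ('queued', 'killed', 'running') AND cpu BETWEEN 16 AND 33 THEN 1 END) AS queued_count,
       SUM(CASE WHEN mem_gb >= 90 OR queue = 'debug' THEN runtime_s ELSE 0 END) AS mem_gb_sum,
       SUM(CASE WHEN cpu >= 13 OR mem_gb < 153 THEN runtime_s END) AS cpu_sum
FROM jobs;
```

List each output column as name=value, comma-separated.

queued_count=2, mem_gb_sum=27821, cpu_sum=39711

[queued_count: state IN ('queued', 'killed', 'running') AND cpu BETWEEN 16 AND 33]
job_id=90: ✗
job_id=91: ✓ → 1
job_id=92: ✓ → 1
job_id=93: ✗
job_id=94: ✗
job_id=95: ✗
job_id=96: ✗
job_id=97: ✗
job_id=98: ✗
job_id=99: ✗
job_id=100: ✗
job_id=101: ✗
job_id=102: ✗
queued_count = COUNT(1, 1) = 2
—
[mem_gb_sum: mem_gb >= 90 OR queue = 'debug']
job_id=90: ✗
job_id=91: ✗
job_id=92: ✓ → 1615
job_id=93: ✓ → 133
job_id=94: ✓ → 5215
job_id=95: ✓ → 6268
job_id=96: ✓ → 4866
job_id=97: ✓ → 1067
job_id=98: ✗
job_id=99: ✗
job_id=100: ✓ → 5058
job_id=101: ✓ → 557
job_id=102: ✓ → 3042
mem_gb_sum = 1615 + 133 + 5215 + 6268 + 4866 + 1067 + 5058 + 557 + 3042 = 27821
—
[cpu_sum: cpu >= 13 OR mem_gb < 153]
job_id=90: ✓ → 6980
job_id=91: ✓ → 6085
job_id=92: ✓ → 1615
job_id=93: ✓ → 133
job_id=94: ✓ → 5215
job_id=95: ✓ → 6268
job_id=96: ✗
job_id=97: ✓ → 1067
job_id=98: ✓ → 235
job_id=99: ✓ → 3456
job_id=100: ✓ → 5058
job_id=101: ✓ → 557
job_id=102: ✓ → 3042
cpu_sum = 6980 + 6085 + 1615 + 133 + 5215 + 6268 + 1067 + 235 + 3456 + 5058 + 557 + 3042 = 39711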